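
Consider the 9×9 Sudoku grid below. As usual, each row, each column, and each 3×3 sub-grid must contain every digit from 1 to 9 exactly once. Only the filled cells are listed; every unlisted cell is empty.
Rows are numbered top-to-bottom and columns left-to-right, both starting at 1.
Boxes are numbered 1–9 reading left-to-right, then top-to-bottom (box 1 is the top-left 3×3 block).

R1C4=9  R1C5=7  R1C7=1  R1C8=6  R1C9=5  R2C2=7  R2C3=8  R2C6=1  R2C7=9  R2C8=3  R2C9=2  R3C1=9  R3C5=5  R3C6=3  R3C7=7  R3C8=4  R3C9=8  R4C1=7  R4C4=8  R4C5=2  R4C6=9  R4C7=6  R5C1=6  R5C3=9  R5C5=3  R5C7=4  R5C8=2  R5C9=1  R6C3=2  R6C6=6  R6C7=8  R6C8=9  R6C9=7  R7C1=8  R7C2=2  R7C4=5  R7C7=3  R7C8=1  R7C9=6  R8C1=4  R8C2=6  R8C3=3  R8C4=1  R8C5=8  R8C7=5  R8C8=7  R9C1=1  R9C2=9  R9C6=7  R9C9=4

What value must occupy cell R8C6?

Row 8 already contains {1, 3, 4, 5, 6, 7, 8}.
Column 6 already contains {1, 3, 6, 7, 9}.
Its 3×3 block (box 8) already contains {1, 5, 7, 8}.
The only value from 1–9 not eliminated is 2, so R8C6 = 2.

2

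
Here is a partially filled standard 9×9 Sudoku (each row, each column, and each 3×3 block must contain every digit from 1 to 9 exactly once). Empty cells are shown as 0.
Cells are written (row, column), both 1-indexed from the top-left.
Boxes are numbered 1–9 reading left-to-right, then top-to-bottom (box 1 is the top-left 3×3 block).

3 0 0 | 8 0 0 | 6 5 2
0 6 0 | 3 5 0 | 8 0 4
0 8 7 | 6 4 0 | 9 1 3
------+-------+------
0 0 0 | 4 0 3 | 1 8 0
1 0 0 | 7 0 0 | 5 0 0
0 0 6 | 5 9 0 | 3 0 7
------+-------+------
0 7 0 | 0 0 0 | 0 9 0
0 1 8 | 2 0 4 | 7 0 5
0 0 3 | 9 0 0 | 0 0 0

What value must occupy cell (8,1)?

9

Cell (8,1) itself could take any of {6, 9} by direct elimination.
Consider where 9 can go in box 7.
(7,1) is out (row 7 already has a 9).
(7,3) is out (row 7 already has a 9).
(9,1) is out (row 9 already has a 9).
(9,2) is out (row 9 already has a 9).
So the only cell in box 7 that can hold 9 is (8,1).
Therefore (8,1) = 9.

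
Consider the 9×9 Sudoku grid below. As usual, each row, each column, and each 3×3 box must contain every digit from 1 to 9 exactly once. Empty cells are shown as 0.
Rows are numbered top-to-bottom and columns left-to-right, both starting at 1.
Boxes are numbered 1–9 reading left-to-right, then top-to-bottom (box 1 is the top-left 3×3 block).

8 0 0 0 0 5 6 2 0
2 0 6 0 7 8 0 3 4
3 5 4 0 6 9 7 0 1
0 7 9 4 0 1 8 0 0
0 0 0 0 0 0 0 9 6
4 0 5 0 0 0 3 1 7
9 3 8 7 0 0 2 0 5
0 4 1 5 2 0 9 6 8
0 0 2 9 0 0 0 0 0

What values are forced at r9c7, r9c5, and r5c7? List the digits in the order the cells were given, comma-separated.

For r9c7:
  Consider where 1 can go in box 9.
  r7c8 is out (column 8 already has a 1).
  r9c8 is out (column 8 already has a 1).
  r9c9 is out (column 9 already has a 1).
  So the only cell in box 9 that can hold 1 is r9c7.
  So r9c7 = 1.
For r9c5:
  Consider where 8 can go in row 9.
  r9c1 is out (column 1 already has a 8). r9c2 is out (box 7 already has a 8). r9c6 is out (column 6 already has a 8). r9c7 is out (column 7 already has a 8). The remaining empty cells in row 9 are similarly blocked.
  So the only cell in row 9 that can hold 8 is r9c5.
  So r9c5 = 8.
For r5c7:
  Consider where 4 can go in row 5.
  r5c1 is out (column 1 already has a 4). r5c2 is out (column 2 already has a 4). r5c3 is out (column 3 already has a 4). r5c4 is out (column 4 already has a 4). The remaining empty cells in row 5 are similarly blocked.
  So the only cell in row 5 that can hold 4 is r5c7.
  So r5c7 = 4.

1,8,4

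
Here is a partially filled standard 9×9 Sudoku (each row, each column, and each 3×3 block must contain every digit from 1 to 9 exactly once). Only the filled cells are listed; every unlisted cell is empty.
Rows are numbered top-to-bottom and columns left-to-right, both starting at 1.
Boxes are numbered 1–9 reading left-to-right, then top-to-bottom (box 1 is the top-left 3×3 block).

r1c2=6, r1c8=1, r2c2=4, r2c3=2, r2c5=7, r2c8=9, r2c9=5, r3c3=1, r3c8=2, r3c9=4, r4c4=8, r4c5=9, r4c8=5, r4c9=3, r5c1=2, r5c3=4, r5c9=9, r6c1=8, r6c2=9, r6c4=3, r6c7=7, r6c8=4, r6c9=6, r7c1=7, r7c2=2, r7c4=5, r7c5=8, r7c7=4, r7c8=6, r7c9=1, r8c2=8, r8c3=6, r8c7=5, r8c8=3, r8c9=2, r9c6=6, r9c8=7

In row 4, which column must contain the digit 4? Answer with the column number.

Consider where 4 can go in row 4.
r4c1 is out (box 4 already has a 4).
r4c2 is out (column 2 already has a 4).
r4c3 is out (column 3 already has a 4).
r4c7 is out (column 7 already has a 4).
So the only cell in row 4 that can hold 4 is r4c6.
That is column 6.

6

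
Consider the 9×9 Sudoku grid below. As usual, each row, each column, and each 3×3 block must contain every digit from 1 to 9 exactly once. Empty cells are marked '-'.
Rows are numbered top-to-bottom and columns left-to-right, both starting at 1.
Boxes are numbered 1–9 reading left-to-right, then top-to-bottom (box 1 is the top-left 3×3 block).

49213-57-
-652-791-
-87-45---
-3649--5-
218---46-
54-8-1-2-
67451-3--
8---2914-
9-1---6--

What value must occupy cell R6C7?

Row 6 already contains {1, 2, 4, 5, 8}.
Column 7 already contains {1, 3, 4, 5, 6, 9}.
Its 3×3 block (box 6) already contains {2, 4, 5, 6}.
The only value from 1–9 not eliminated is 7, so R6C7 = 7.

7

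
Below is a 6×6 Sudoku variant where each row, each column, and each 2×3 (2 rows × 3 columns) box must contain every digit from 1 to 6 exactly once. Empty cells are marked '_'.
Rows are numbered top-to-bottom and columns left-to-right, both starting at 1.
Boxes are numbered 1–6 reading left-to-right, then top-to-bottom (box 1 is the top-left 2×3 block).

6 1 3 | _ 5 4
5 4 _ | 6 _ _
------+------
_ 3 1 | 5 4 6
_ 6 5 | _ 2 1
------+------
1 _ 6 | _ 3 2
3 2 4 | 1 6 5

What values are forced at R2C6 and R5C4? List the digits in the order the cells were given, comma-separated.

3,4

For R2C6:
  Row 2 already contains {4, 5, 6}.
  Column 6 already contains {1, 2, 4, 5, 6}.
  Its 2×3 block (box 2) already contains {4, 5, 6}.
  The only value from 1–6 not eliminated is 3, so R2C6 = 3.
For R5C4:
  Row 5 already contains {1, 2, 3, 6}.
  Column 4 already contains {1, 5, 6}.
  Its 2×3 block (box 6) already contains {1, 2, 3, 5, 6}.
  The only value from 1–6 not eliminated is 4, so R5C4 = 4.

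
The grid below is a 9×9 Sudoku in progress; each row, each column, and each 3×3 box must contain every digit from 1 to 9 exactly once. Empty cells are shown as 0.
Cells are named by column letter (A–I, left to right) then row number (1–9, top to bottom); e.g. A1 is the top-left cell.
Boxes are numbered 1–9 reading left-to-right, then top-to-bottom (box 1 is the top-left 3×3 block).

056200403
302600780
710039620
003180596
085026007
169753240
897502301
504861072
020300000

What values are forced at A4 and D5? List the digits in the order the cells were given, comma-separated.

For A4:
  Consider where 2 can go in row 4.
  B4 is out (column B already has a 2).
  F4 is out (column F already has a 2).
  So the only cell in row 4 that can hold 2 is A4.
  So A4 = 2.
For D5:
  Consider where 9 can go in box 5.
  F4 is out (row 4 already has a 9).
  So the only cell in box 5 that can hold 9 is D5.
  So D5 = 9.

2,9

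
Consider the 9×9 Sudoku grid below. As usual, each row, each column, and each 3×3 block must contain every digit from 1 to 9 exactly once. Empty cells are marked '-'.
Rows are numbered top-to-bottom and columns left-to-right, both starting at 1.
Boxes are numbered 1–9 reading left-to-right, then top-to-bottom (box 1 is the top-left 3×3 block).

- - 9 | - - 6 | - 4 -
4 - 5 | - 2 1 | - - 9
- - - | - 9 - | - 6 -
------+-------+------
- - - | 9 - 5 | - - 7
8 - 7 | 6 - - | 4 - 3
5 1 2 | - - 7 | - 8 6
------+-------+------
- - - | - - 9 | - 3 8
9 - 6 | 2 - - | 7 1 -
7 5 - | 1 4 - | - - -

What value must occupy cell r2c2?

6

Cell r2c2 itself could take any of {3, 6, 7, 8} by direct elimination.
Consider where 6 can go in row 2.
r2c4 is out (column 4 already has a 6).
r2c7 is out (box 3 already has a 6).
r2c8 is out (column 8 already has a 6).
So the only cell in row 2 that can hold 6 is r2c2.
Therefore r2c2 = 6.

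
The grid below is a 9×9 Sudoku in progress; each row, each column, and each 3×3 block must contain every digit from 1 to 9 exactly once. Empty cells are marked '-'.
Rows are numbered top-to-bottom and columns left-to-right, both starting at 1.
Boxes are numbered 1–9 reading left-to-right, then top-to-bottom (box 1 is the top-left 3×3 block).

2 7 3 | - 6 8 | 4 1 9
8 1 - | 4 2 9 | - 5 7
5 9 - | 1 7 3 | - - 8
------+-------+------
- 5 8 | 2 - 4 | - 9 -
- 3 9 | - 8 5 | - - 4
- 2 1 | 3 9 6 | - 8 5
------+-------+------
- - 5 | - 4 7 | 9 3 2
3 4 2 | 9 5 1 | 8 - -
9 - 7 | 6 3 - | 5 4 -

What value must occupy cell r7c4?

8

Row 7 already contains {2, 3, 4, 5, 7, 9}.
Column 4 already contains {1, 2, 3, 4, 6, 9}.
Its 3×3 block (box 8) already contains {1, 3, 4, 5, 6, 7, 9}.
The only value from 1–9 not eliminated is 8, so r7c4 = 8.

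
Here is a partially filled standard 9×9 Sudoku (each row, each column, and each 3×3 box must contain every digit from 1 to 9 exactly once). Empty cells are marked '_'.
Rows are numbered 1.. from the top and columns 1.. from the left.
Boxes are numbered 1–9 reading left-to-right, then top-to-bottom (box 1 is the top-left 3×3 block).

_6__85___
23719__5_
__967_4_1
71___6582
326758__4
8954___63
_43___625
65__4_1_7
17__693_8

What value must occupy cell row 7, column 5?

1

Row 7 already contains {2, 3, 4, 5, 6}.
Column 5 already contains {4, 5, 6, 7, 8, 9}.
Its 3×3 block (box 8) already contains {4, 6, 9}.
The only value from 1–9 not eliminated is 1, so row 7, column 5 = 1.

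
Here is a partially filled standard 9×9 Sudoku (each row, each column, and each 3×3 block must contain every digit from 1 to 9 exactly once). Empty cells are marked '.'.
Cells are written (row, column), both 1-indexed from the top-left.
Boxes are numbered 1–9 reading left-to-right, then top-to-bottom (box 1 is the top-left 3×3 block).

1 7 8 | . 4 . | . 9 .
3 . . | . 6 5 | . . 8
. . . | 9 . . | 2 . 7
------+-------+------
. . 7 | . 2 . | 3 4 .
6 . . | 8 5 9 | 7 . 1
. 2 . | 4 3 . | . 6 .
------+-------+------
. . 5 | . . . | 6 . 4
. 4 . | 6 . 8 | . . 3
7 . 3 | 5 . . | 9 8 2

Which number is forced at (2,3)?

2

Cell (2,3) itself could take any of {2, 4, 9} by direct elimination.
Consider where 2 can go in box 1.
(2,2) is out (column 2 already has a 2).
(3,1) is out (row 3 already has a 2).
(3,2) is out (row 3 already has a 2).
(3,3) is out (row 3 already has a 2).
So the only cell in box 1 that can hold 2 is (2,3).
Therefore (2,3) = 2.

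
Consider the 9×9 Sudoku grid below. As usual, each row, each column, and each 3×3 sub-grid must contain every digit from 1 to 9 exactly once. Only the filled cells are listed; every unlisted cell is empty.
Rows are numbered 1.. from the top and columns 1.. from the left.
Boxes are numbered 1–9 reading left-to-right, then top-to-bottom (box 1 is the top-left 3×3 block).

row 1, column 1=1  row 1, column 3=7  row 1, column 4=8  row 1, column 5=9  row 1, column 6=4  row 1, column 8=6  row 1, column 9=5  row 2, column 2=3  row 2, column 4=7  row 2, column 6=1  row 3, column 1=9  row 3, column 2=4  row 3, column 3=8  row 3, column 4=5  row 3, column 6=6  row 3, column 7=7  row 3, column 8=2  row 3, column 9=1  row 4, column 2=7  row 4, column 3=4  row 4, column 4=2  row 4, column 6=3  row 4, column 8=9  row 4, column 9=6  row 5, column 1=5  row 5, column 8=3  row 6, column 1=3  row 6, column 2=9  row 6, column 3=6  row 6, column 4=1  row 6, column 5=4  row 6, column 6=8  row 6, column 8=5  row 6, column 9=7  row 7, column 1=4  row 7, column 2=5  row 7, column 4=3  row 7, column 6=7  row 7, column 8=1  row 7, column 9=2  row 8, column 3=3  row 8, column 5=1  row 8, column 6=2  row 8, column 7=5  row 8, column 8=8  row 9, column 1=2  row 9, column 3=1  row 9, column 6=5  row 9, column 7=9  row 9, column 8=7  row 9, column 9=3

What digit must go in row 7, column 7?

Row 7 already contains {1, 2, 3, 4, 5, 7}.
Column 7 already contains {5, 7, 9}.
Its 3×3 block (box 9) already contains {1, 2, 3, 5, 7, 8, 9}.
The only value from 1–9 not eliminated is 6, so row 7, column 7 = 6.

6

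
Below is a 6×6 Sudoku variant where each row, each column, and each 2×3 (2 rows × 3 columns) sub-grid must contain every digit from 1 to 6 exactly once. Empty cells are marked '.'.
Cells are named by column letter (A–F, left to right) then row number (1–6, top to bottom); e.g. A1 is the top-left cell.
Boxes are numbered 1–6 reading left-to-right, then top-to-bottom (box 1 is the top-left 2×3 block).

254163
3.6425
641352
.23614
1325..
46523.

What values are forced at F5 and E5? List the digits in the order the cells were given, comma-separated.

6,4

For F5:
  Row 5 already contains {1, 2, 3, 5}.
  Column F already contains {2, 3, 4, 5}.
  Its 2×3 block (box 6) already contains {2, 3, 5}.
  The only value from 1–6 not eliminated is 6, so F5 = 6.
For E5:
  Row 5 already contains {1, 2, 3, 5}.
  Column E already contains {1, 2, 3, 5, 6}.
  Its 2×3 block (box 6) already contains {2, 3, 5}.
  The only value from 1–6 not eliminated is 4, so E5 = 4.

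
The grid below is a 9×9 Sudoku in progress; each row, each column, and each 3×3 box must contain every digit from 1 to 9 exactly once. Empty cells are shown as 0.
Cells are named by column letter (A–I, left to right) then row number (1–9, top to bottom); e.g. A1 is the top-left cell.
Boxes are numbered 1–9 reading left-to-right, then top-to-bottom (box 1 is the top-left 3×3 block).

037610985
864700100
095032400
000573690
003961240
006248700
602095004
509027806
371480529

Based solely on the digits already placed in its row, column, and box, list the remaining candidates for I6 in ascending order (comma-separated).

Row 6 already contains {2, 4, 6, 7, 8}.
Column I already contains {4, 5, 6, 9}.
Its 3×3 block (box 6) already contains {2, 4, 6, 7, 9}.
Removing those from 1–9 leaves {1, 3} as the candidates for I6.

1,3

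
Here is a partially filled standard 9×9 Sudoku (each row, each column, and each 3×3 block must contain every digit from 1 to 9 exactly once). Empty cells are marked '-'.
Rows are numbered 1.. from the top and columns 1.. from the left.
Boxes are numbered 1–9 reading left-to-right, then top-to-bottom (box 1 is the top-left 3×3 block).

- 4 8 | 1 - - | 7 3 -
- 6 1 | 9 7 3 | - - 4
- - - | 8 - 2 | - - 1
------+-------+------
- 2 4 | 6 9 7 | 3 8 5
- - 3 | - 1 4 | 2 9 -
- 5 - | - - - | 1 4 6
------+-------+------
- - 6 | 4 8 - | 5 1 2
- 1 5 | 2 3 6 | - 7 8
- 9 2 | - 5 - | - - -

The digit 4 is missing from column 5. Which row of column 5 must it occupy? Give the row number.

Consider where 4 can go in column 5.
row 1, column 5 is out (row 1 already has a 4).
row 6, column 5 is out (row 6 already has a 4).
So the only cell in column 5 that can hold 4 is row 3, column 5.
That is row 3.

3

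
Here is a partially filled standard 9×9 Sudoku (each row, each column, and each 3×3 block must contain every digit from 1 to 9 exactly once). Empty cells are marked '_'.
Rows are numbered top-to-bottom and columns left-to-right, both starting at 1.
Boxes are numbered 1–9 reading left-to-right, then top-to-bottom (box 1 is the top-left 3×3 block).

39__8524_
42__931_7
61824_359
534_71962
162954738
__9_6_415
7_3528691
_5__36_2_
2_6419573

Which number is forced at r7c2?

Row 7 already contains {1, 2, 3, 5, 6, 7, 8, 9}.
Column 2 already contains {1, 2, 3, 5, 6, 9}.
Its 3×3 block (box 7) already contains {2, 3, 5, 6, 7}.
The only value from 1–9 not eliminated is 4, so r7c2 = 4.

4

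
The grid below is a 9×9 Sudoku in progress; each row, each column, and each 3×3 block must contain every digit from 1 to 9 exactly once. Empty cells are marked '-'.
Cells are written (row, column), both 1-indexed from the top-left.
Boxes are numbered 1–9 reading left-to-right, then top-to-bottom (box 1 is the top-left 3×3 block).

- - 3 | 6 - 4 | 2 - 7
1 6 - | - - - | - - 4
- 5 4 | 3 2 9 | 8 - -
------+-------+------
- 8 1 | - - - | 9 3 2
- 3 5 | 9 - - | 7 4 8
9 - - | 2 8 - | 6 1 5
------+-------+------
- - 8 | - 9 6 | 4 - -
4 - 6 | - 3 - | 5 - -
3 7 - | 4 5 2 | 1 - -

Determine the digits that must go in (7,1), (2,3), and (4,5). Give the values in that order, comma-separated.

For (7,1):
  Consider where 5 can go in box 7.
  (7,2) is out (column 2 already has a 5).
  (8,2) is out (row 8 already has a 5).
  (9,3) is out (row 9 already has a 5).
  So the only cell in box 7 that can hold 5 is (7,1).
  So (7,1) = 5.
For (2,3):
  Consider where 2 can go in row 2.
  (2,4) is out (column 4 already has a 2).
  (2,5) is out (column 5 already has a 2).
  (2,6) is out (column 6 already has a 2).
  (2,7) is out (column 7 already has a 2).
  (2,8) is out (box 3 already has a 2).
  So the only cell in row 2 that can hold 2 is (2,3).
  So (2,3) = 2.
For (4,5):
  Consider where 4 can go in box 5.
  (4,4) is out (column 4 already has a 4).
  (4,6) is out (column 6 already has a 4).
  (5,5) is out (row 5 already has a 4).
  (5,6) is out (row 5 already has a 4).
  (6,6) is out (column 6 already has a 4).
  So the only cell in box 5 that can hold 4 is (4,5).
  So (4,5) = 4.

5,2,4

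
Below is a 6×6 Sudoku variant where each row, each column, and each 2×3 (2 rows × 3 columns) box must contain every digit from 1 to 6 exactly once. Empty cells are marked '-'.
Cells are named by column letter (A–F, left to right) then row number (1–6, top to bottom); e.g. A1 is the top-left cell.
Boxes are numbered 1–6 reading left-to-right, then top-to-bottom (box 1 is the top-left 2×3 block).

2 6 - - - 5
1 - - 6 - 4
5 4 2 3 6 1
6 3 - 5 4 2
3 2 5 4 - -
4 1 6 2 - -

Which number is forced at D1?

1

Row 1 already contains {2, 5, 6}.
Column D already contains {2, 3, 4, 5, 6}.
Its 2×3 block (box 2) already contains {4, 5, 6}.
The only value from 1–6 not eliminated is 1, so D1 = 1.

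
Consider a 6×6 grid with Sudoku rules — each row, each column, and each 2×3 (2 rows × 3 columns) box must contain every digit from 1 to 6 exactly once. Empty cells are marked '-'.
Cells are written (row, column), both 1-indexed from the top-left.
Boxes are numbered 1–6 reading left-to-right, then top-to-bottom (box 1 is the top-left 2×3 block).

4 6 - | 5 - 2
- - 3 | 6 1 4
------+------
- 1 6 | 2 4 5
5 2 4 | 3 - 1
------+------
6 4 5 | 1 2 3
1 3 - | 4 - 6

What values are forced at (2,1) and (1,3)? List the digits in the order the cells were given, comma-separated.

2,1

For (2,1):
  Row 2 already contains {1, 3, 4, 6}.
  Column 1 already contains {1, 4, 5, 6}.
  Its 2×3 block (box 1) already contains {3, 4, 6}.
  The only value from 1–6 not eliminated is 2, so (2,1) = 2.
For (1,3):
  Row 1 already contains {2, 4, 5, 6}.
  Column 3 already contains {3, 4, 5, 6}.
  Its 2×3 block (box 1) already contains {3, 4, 6}.
  The only value from 1–6 not eliminated is 1, so (1,3) = 1.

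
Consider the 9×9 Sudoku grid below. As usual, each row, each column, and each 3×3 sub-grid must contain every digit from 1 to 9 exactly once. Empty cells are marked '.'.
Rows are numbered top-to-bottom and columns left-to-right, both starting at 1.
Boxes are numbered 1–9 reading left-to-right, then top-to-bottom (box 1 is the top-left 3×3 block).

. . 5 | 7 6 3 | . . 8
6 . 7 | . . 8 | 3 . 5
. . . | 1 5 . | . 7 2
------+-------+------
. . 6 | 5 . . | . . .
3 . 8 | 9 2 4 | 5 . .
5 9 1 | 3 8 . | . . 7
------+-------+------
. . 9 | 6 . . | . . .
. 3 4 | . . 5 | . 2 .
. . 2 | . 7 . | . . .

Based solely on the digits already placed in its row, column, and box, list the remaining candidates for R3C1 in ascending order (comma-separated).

Row 3 already contains {1, 2, 5, 7}.
Column 1 already contains {3, 5, 6}.
Its 3×3 block (box 1) already contains {5, 6, 7}.
Removing those from 1–9 leaves {4, 8, 9} as the candidates for R3C1.

4,8,9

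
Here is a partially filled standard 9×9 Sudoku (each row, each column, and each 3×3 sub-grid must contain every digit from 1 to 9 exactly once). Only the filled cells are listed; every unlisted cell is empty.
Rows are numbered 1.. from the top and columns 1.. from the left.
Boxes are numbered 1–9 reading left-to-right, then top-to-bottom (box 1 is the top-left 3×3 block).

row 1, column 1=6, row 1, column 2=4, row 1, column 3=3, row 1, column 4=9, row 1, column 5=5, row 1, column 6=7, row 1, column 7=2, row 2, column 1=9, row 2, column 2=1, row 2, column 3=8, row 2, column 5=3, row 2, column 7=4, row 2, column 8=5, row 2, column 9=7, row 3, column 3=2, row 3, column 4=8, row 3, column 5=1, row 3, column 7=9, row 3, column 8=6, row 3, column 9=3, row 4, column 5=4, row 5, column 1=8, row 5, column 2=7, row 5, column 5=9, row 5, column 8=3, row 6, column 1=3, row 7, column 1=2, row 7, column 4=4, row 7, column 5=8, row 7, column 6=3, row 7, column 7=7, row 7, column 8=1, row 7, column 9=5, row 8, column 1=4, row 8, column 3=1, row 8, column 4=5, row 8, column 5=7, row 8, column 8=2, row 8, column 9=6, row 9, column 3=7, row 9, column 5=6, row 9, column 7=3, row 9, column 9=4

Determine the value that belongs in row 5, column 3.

Cell row 5, column 3 itself could take any of {4, 5, 6} by direct elimination.
Consider where 4 can go in row 5.
row 5, column 4 is out (column 4 already has a 4).
row 5, column 6 is out (box 5 already has a 4).
row 5, column 7 is out (column 7 already has a 4).
row 5, column 9 is out (column 9 already has a 4).
So the only cell in row 5 that can hold 4 is row 5, column 3.
Therefore row 5, column 3 = 4.

4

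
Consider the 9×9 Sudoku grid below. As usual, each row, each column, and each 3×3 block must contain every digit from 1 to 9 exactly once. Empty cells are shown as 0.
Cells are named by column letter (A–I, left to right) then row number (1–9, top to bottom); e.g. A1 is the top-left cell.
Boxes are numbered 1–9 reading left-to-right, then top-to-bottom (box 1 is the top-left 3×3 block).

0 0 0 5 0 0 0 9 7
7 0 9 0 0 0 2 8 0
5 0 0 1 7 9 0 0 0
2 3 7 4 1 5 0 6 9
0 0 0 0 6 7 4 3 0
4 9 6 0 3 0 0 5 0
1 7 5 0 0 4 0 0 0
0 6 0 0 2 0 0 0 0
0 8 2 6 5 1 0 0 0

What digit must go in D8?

7

Cell D8 itself could take any of {3, 7, 8, 9} by direct elimination.
Consider where 7 can go in column D.
D2 is out (row 2 already has a 7).
D5 is out (row 5 already has a 7).
D6 is out (box 5 already has a 7).
D7 is out (row 7 already has a 7).
So the only cell in column D that can hold 7 is D8.
Therefore D8 = 7.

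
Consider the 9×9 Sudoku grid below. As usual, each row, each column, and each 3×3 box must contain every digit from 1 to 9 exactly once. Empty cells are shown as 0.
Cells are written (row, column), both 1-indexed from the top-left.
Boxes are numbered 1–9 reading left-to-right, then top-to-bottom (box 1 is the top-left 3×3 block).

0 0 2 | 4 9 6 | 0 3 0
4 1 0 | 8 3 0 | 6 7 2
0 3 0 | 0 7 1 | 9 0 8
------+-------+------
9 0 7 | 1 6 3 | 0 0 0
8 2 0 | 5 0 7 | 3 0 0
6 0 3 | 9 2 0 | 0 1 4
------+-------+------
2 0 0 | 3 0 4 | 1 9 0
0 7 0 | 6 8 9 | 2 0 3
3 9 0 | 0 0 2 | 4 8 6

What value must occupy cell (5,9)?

9

Row 5 already contains {2, 3, 5, 7, 8}.
Column 9 already contains {2, 3, 4, 6, 8}.
Its 3×3 block (box 6) already contains {1, 3, 4}.
The only value from 1–9 not eliminated is 9, so (5,9) = 9.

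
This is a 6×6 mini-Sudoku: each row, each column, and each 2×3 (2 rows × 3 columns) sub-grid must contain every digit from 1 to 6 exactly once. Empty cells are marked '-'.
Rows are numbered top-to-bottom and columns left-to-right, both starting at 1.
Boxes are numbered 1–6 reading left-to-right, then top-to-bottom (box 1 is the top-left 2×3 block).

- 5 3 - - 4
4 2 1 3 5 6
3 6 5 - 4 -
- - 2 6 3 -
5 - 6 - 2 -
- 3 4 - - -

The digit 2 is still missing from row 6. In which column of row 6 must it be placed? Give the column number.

Consider where 2 can go in row 6.
R6C4 is out (box 6 already has a 2).
R6C5 is out (column 5 already has a 2).
R6C6 is out (box 6 already has a 2).
So the only cell in row 6 that can hold 2 is R6C1.
That is column 1.

1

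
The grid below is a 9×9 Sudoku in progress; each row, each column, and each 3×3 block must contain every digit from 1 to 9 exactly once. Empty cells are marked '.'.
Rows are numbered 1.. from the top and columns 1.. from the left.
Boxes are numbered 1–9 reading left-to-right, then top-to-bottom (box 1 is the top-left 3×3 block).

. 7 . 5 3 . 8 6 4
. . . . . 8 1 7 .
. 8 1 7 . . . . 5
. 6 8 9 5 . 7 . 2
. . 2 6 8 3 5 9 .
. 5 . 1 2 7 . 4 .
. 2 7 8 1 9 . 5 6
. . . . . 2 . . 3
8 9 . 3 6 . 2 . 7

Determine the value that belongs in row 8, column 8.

Cell row 8, column 8 itself could take any of {1, 8} by direct elimination.
Consider where 8 can go in box 9.
row 7, column 7 is out (row 7 already has a 8).
row 8, column 7 is out (column 7 already has a 8).
row 9, column 8 is out (row 9 already has a 8).
So the only cell in box 9 that can hold 8 is row 8, column 8.
Therefore row 8, column 8 = 8.

8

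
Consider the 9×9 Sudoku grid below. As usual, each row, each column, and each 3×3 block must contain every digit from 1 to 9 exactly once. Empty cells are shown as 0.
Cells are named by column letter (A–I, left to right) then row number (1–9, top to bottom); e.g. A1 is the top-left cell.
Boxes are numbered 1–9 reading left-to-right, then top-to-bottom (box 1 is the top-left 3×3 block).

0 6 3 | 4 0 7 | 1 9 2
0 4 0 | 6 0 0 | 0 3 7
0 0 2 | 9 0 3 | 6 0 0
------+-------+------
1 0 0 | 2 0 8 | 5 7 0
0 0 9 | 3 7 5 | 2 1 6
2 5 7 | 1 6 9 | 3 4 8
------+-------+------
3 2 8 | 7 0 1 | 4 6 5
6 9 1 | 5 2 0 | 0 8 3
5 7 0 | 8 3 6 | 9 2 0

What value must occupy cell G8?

Row 8 already contains {1, 2, 3, 5, 6, 8, 9}.
Column G already contains {1, 2, 3, 4, 5, 6, 9}.
Its 3×3 block (box 9) already contains {2, 3, 4, 5, 6, 8, 9}.
The only value from 1–9 not eliminated is 7, so G8 = 7.

7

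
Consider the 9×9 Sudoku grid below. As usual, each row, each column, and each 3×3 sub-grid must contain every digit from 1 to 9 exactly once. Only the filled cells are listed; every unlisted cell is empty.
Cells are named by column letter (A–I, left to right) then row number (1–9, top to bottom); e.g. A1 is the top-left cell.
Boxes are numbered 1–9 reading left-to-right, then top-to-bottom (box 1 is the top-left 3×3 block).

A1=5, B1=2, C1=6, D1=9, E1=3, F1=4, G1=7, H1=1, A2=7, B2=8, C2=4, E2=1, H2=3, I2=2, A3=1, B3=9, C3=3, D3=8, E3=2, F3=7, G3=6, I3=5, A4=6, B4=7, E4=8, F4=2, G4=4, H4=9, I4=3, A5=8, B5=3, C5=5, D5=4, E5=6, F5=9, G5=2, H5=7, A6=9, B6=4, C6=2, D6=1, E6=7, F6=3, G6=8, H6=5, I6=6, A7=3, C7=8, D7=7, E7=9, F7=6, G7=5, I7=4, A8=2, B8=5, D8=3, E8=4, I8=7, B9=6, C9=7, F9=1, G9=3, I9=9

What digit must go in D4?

5

Row 4 already contains {2, 3, 4, 6, 7, 8, 9}.
Column D already contains {1, 3, 4, 7, 8, 9}.
Its 3×3 block (box 5) already contains {1, 2, 3, 4, 6, 7, 8, 9}.
The only value from 1–9 not eliminated is 5, so D4 = 5.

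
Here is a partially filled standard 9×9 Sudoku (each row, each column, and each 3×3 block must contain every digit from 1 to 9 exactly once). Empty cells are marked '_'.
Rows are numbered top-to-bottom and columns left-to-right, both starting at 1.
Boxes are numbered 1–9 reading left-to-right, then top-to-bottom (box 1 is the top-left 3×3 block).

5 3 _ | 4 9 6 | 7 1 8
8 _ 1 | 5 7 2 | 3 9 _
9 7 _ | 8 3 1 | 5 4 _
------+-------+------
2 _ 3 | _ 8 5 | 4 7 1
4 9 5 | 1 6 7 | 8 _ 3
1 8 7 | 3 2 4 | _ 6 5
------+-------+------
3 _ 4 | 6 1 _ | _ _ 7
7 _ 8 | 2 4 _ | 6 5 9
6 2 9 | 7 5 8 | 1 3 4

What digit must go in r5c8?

Row 5 already contains {1, 3, 4, 5, 6, 7, 8, 9}.
Column 8 already contains {1, 3, 4, 5, 6, 7, 9}.
Its 3×3 block (box 6) already contains {1, 3, 4, 5, 6, 7, 8}.
The only value from 1–9 not eliminated is 2, so r5c8 = 2.

2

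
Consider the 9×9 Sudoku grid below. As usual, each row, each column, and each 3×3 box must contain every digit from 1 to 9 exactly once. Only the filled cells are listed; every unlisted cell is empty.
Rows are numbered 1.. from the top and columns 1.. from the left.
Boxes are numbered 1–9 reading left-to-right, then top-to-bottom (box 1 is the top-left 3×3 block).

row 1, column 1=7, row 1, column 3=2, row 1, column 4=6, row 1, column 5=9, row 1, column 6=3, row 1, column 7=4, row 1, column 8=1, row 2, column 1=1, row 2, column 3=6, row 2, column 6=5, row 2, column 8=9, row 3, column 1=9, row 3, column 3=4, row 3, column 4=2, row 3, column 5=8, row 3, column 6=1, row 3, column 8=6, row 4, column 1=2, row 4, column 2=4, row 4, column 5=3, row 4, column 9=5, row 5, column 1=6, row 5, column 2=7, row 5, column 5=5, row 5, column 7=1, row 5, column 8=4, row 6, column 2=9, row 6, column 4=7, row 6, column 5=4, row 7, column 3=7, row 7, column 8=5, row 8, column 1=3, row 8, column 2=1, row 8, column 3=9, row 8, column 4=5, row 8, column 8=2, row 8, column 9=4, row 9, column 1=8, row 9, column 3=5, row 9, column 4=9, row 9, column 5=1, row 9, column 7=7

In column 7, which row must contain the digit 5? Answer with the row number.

3

Consider where 5 can go in column 7.
row 2, column 7 is out (row 2 already has a 5).
row 4, column 7 is out (row 4 already has a 5).
row 6, column 7 is out (box 6 already has a 5).
row 7, column 7 is out (row 7 already has a 5).
row 8, column 7 is out (row 8 already has a 5).
So the only cell in column 7 that can hold 5 is row 3, column 7.
That is row 3.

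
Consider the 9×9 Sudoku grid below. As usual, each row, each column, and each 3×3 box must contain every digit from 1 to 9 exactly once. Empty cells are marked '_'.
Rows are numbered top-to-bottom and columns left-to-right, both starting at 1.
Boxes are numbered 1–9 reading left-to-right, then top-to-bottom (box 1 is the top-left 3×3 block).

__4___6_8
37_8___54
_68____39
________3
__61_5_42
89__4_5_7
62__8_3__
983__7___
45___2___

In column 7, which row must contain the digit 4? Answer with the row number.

8

Consider where 4 can go in column 7.
r2c7 is out (row 2 already has a 4).
r3c7 is out (box 3 already has a 4).
r4c7 is out (box 6 already has a 4).
r5c7 is out (row 5 already has a 4).
r9c7 is out (row 9 already has a 4).
So the only cell in column 7 that can hold 4 is r8c7.
That is row 8.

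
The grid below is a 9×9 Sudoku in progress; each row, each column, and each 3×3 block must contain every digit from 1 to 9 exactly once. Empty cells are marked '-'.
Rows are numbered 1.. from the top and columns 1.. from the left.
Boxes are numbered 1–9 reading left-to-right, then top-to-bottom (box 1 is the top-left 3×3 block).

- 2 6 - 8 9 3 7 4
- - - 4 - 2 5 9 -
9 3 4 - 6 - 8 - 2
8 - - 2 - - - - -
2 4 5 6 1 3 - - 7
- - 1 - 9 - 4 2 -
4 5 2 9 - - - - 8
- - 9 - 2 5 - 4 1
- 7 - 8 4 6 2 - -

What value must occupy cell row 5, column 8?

8

Row 5 already contains {1, 2, 3, 4, 5, 6, 7}.
Column 8 already contains {2, 4, 7, 9}.
Its 3×3 block (box 6) already contains {2, 4, 7}.
The only value from 1–9 not eliminated is 8, so row 5, column 8 = 8.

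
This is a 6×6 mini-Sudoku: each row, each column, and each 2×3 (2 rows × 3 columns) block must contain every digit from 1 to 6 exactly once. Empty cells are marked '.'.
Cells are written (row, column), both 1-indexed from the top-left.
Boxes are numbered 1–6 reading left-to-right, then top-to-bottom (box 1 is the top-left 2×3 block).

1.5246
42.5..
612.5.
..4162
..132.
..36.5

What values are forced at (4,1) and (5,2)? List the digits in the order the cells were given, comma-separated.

3,6

For (4,1):
  Consider where 3 can go in column 1.
  (5,1) is out (row 5 already has a 3).
  (6,1) is out (row 6 already has a 3).
  So the only cell in column 1 that can hold 3 is (4,1).
  So (4,1) = 3.
For (5,2):
  Consider where 6 can go in column 2.
  (1,2) is out (row 1 already has a 6).
  (4,2) is out (row 4 already has a 6).
  (6,2) is out (row 6 already has a 6).
  So the only cell in column 2 that can hold 6 is (5,2).
  So (5,2) = 6.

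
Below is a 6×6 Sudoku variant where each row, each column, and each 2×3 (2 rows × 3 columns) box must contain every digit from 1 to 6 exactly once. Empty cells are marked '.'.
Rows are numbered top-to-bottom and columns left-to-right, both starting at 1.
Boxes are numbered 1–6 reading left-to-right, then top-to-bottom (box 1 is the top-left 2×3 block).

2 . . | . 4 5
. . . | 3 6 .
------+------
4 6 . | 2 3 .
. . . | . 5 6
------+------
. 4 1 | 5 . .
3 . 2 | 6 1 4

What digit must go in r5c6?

Cell r5c6 itself could take any of {2, 3} by direct elimination.
Consider where 3 can go in box 6.
r5c5 is out (column 5 already has a 3).
So the only cell in box 6 that can hold 3 is r5c6.
Therefore r5c6 = 3.

3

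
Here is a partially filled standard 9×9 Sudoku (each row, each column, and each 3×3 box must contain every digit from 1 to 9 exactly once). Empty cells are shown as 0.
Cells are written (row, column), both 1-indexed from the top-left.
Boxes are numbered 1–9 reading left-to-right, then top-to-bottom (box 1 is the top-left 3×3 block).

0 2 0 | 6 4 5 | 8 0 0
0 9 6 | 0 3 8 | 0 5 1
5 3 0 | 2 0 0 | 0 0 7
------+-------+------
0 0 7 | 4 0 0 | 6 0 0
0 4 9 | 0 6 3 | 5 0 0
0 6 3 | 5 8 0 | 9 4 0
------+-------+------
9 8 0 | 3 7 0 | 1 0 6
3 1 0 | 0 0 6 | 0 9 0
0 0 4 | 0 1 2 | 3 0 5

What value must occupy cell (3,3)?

8

Cell (3,3) itself could take any of {1, 8} by direct elimination.
Consider where 8 can go in row 3.
(3,5) is out (column 5 already has a 8).
(3,6) is out (column 6 already has a 8).
(3,7) is out (column 7 already has a 8).
(3,8) is out (box 3 already has a 8).
So the only cell in row 3 that can hold 8 is (3,3).
Therefore (3,3) = 8.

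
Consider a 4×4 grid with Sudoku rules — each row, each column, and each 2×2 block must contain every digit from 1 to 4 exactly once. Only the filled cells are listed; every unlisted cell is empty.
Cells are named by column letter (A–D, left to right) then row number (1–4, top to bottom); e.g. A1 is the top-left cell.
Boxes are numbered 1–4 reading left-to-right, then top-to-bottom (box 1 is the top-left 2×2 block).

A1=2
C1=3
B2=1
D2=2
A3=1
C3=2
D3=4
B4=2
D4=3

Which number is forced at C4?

1

Row 4 already contains {2, 3}.
Column C already contains {2, 3}.
Its 2×2 block (box 4) already contains {2, 3, 4}.
The only value from 1–4 not eliminated is 1, so C4 = 1.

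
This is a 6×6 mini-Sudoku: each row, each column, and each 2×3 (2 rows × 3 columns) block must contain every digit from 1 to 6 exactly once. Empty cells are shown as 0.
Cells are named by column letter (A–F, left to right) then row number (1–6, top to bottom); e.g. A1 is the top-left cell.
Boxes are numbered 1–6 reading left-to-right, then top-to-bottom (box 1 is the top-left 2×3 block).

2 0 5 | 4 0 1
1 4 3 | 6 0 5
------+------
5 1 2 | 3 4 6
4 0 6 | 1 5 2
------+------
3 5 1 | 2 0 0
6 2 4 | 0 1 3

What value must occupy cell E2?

Row 2 already contains {1, 3, 4, 5, 6}.
Column E already contains {1, 4, 5}.
Its 2×3 block (box 2) already contains {1, 4, 5, 6}.
The only value from 1–6 not eliminated is 2, so E2 = 2.

2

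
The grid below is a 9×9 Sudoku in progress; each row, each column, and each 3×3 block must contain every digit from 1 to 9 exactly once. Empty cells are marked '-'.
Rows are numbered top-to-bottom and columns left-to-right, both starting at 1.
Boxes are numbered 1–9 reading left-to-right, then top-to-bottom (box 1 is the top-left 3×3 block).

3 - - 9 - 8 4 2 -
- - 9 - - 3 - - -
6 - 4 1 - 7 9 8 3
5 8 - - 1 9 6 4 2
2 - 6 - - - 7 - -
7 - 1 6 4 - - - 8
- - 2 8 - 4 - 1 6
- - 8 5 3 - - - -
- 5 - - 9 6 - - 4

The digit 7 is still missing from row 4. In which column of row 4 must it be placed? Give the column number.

4

Consider where 7 can go in row 4.
R4C3 is out (box 4 already has a 7).
So the only cell in row 4 that can hold 7 is R4C4.
That is column 4.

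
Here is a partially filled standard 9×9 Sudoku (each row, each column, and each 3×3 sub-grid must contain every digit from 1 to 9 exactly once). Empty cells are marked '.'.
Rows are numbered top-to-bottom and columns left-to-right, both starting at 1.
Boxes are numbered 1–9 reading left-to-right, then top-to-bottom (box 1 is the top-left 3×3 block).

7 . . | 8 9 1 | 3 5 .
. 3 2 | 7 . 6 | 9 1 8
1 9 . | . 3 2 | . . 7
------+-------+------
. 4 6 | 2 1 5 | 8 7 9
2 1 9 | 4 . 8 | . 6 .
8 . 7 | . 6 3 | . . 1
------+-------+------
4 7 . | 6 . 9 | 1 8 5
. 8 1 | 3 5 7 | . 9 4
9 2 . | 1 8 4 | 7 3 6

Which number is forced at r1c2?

Row 1 already contains {1, 3, 5, 7, 8, 9}.
Column 2 already contains {1, 2, 3, 4, 7, 8, 9}.
Its 3×3 block (box 1) already contains {1, 2, 3, 7, 9}.
The only value from 1–9 not eliminated is 6, so r1c2 = 6.

6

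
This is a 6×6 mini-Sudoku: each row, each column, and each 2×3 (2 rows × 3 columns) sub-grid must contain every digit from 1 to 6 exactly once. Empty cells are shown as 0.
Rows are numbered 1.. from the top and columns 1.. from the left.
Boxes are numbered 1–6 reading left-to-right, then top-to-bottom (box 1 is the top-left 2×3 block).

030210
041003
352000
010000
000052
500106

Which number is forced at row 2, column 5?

Row 2 already contains {1, 3, 4}.
Column 5 already contains {1, 5}.
Its 2×3 block (box 2) already contains {1, 2, 3}.
The only value from 1–6 not eliminated is 6, so row 2, column 5 = 6.

6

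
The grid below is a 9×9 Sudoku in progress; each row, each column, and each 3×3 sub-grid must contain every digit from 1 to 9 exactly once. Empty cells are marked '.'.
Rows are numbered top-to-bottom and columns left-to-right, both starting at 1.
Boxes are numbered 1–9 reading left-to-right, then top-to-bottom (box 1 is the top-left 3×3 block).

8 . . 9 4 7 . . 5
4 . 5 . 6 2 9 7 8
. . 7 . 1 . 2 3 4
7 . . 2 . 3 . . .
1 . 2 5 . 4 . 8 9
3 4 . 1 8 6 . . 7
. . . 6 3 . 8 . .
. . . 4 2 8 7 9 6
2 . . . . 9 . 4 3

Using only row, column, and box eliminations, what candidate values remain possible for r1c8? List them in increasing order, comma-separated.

1,6

Row 1 already contains {4, 5, 7, 8, 9}.
Column 8 already contains {3, 4, 7, 8, 9}.
Its 3×3 block (box 3) already contains {2, 3, 4, 5, 7, 8, 9}.
Removing those from 1–9 leaves {1, 6} as the candidates for r1c8.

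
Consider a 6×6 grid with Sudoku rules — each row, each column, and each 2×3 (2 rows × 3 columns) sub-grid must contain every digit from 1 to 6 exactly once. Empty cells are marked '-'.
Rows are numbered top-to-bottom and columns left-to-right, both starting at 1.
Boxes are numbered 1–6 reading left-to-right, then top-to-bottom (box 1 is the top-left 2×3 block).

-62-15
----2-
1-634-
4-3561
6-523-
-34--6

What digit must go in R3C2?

Cell R3C2 itself could take any of {2, 5} by direct elimination.
Consider where 5 can go in row 3.
R3C6 is out (column 6 already has a 5).
So the only cell in row 3 that can hold 5 is R3C2.
Therefore R3C2 = 5.

5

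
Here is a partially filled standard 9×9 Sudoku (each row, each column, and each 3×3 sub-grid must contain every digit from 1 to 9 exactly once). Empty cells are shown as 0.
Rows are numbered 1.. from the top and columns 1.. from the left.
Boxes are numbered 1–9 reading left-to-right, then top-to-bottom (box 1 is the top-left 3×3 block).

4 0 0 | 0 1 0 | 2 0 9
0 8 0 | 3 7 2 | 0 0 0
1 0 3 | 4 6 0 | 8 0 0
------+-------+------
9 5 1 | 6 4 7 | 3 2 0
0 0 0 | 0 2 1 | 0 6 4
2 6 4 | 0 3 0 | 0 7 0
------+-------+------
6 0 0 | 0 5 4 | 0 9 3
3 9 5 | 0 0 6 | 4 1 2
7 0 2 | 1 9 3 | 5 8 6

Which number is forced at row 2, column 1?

5

Row 2 already contains {2, 3, 7, 8}.
Column 1 already contains {1, 2, 3, 4, 6, 7, 9}.
Its 3×3 block (box 1) already contains {1, 3, 4, 8}.
The only value from 1–9 not eliminated is 5, so row 2, column 1 = 5.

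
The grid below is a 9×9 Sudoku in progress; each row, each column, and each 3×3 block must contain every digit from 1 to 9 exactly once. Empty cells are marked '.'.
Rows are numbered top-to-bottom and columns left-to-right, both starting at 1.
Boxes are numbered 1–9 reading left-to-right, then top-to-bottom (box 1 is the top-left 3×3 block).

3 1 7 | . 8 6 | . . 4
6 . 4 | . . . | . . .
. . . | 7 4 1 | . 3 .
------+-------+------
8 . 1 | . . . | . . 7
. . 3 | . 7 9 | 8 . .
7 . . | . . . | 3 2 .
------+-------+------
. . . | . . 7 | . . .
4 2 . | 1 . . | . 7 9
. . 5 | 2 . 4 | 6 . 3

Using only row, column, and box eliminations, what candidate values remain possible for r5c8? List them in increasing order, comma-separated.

1,4,5,6

Row 5 already contains {3, 7, 8, 9}.
Column 8 already contains {2, 3, 7}.
Its 3×3 block (box 6) already contains {2, 3, 7, 8}.
Removing those from 1–9 leaves {1, 4, 5, 6} as the candidates for r5c8.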